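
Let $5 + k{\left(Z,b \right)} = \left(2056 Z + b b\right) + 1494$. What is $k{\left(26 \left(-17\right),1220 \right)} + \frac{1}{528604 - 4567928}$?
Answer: $\frac{2347400631387}{4039324} \approx 5.8114 \cdot 10^{5}$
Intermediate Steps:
$k{\left(Z,b \right)} = 1489 + b^{2} + 2056 Z$ ($k{\left(Z,b \right)} = -5 + \left(\left(2056 Z + b b\right) + 1494\right) = -5 + \left(\left(2056 Z + b^{2}\right) + 1494\right) = -5 + \left(\left(b^{2} + 2056 Z\right) + 1494\right) = -5 + \left(1494 + b^{2} + 2056 Z\right) = 1489 + b^{2} + 2056 Z$)
$k{\left(26 \left(-17\right),1220 \right)} + \frac{1}{528604 - 4567928} = \left(1489 + 1220^{2} + 2056 \cdot 26 \left(-17\right)\right) + \frac{1}{528604 - 4567928} = \left(1489 + 1488400 + 2056 \left(-442\right)\right) + \frac{1}{-4039324} = \left(1489 + 1488400 - 908752\right) - \frac{1}{4039324} = 581137 - \frac{1}{4039324} = \frac{2347400631387}{4039324}$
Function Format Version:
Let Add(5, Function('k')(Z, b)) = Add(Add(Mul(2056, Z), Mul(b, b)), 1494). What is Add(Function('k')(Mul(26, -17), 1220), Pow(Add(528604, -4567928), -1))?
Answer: Rational(2347400631387, 4039324) ≈ 5.8114e+5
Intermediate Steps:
Function('k')(Z, b) = Add(1489, Pow(b, 2), Mul(2056, Z)) (Function('k')(Z, b) = Add(-5, Add(Add(Mul(2056, Z), Mul(b, b)), 1494)) = Add(-5, Add(Add(Mul(2056, Z), Pow(b, 2)), 1494)) = Add(-5, Add(Add(Pow(b, 2), Mul(2056, Z)), 1494)) = Add(-5, Add(1494, Pow(b, 2), Mul(2056, Z))) = Add(1489, Pow(b, 2), Mul(2056, Z)))
Add(Function('k')(Mul(26, -17), 1220), Pow(Add(528604, -4567928), -1)) = Add(Add(1489, Pow(1220, 2), Mul(2056, Mul(26, -17))), Pow(Add(528604, -4567928), -1)) = Add(Add(1489, 1488400, Mul(2056, -442)), Pow(-4039324, -1)) = Add(Add(1489, 1488400, -908752), Rational(-1, 4039324)) = Add(581137, Rational(-1, 4039324)) = Rational(2347400631387, 4039324)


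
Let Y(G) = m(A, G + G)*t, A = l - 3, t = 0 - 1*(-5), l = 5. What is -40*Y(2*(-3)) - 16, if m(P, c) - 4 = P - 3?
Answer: -616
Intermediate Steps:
t = 5 (t = 0 + 5 = 5)
A = 2 (A = 5 - 3 = 2)
m(P, c) = 1 + P (m(P, c) = 4 + (P - 3) = 4 + (-3 + P) = 1 + P)
Y(G) = 15 (Y(G) = (1 + 2)*5 = 3*5 = 15)
-40*Y(2*(-3)) - 16 = -40*15 - 16 = -600 - 16 = -616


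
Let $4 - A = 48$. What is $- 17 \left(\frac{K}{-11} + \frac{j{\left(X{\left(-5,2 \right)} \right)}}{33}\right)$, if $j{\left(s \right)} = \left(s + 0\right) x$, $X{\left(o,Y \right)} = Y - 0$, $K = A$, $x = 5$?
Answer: $- \frac{2414}{33} \approx -73.151$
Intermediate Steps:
$A = -44$ ($A = 4 - 48 = -44$)
$K = -44$
$X{\left(o,Y \right)} = Y$ ($X{\left(o,Y \right)} = Y + 0 = Y$)
$j{\left(s \right)} = 5 s$ ($j{\left(s \right)} = \left(s + 0\right) 5 = s 5 = 5 s$)
$- 17 \left(\frac{K}{-11} + \frac{j{\left(X{\left(-5,2 \right)} \right)}}{33}\right) = - 17 \left(- \frac{44}{-11} + \frac{5 \cdot 2}{33}\right) = - 17 \left(\left(-44\right) \left(- \frac{1}{11}\right) + 10 \cdot \frac{1}{33}\right) = - 17 \left(4 + \frac{10}{33}\right) = \left(-17\right) \frac{142}{33} = - \frac{2414}{33}$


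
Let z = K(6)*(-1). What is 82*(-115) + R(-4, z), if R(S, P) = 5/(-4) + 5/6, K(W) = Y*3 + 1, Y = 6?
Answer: -113165/12 ≈ -9430.4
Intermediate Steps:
K(W) = 19 (K(W) = 6*3 + 1 = 18 + 1 = 19)
z = -19 (z = 19*(-1) = -19)
R(S, P) = -5/12 (R(S, P) = 5*(-¼) + 5*(⅙) = -5/4 + ⅚ = -5/12)
82*(-115) + R(-4, z) = 82*(-115) - 5/12 = -9430 - 5/12 = -113165/12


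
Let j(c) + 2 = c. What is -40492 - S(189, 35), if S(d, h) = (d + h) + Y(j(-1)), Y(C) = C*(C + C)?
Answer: -40734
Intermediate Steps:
j(c) = -2 + c
Y(C) = 2*C² (Y(C) = C*(2*C) = 2*C²)
S(d, h) = 18 + d + h (S(d, h) = (d + h) + 2*(-2 - 1)² = (d + h) + 2*(-3)² = (d + h) + 2*9 = (d + h) + 18 = 18 + d + h)
-40492 - S(189, 35) = -40492 - (18 + 189 + 35) = -40492 - 1*242 = -40492 - 242 = -40734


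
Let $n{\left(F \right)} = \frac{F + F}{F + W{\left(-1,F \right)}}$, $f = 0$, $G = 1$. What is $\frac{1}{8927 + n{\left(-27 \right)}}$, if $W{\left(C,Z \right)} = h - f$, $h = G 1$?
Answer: $\frac{13}{116078} \approx 0.00011199$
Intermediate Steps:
$h = 1$ ($h = 1 \cdot 1 = 1$)
$W{\left(C,Z \right)} = 1$ ($W{\left(C,Z \right)} = 1 - 0 = 1 + 0 = 1$)
$n{\left(F \right)} = \frac{2 F}{1 + F}$ ($n{\left(F \right)} = \frac{F + F}{F + 1} = \frac{2 F}{1 + F}$)
$\frac{1}{8927 + n{\left(-27 \right)}} = \frac{1}{8927 + 2 \left(-27\right) \frac{1}{1 - 27}} = \frac{1}{8927 + 2 \left(-27\right) \frac{1}{-26}} = \frac{1}{8927 + 2 \left(-27\right) \left(- \frac{1}{26}\right)} = \frac{1}{8927 + \frac{27}{13}} = \frac{1}{\frac{116078}{13}} = \frac{13}{116078}$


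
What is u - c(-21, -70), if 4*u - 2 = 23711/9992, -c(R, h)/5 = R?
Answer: -4152945/39968 ≈ -103.91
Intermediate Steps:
c(R, h) = -5*R
u = 43695/39968 (u = 1/2 + (23711/9992)/4 = 1/2 + (23711*(1/9992))/4 = 1/2 + (1/4)*(23711/9992) = 1/2 + 23711/39968 = 43695/39968 ≈ 1.0933)
u - c(-21, -70) = 43695/39968 - (-5)*(-21) = 43695/39968 - 1*105 = 43695/39968 - 105 = -4152945/39968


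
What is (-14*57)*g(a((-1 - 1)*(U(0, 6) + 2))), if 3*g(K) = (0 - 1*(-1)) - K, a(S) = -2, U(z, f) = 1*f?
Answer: -798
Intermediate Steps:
U(z, f) = f
g(K) = ⅓ - K/3 (g(K) = ((0 - 1*(-1)) - K)/3 = ((0 + 1) - K)/3 = (1 - K)/3 = ⅓ - K/3)
(-14*57)*g(a((-1 - 1)*(U(0, 6) + 2))) = (-14*57)*(⅓ - ⅓*(-2)) = -798*(⅓ + ⅔) = -798*1 = -798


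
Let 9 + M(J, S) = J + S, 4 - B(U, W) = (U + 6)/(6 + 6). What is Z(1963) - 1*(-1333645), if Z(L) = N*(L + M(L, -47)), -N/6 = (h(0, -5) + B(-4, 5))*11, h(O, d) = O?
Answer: 354535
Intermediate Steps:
B(U, W) = 7/2 - U/12 (B(U, W) = 4 - (U + 6)/(6 + 6) = 4 - (6 + U)/12 = 4 - (1/2 + U/12) = 4 + (-1/2 - U/12) = 7/2 - U/12)
M(J, S) = -9 + J + S (M(J, S) = -9 + (J + S) = -9 + J + S)
N = -253 (N = -6*(0 + (7/2 - 1/12*(-4)))*11 = -6*(0 + (7/2 + 1/3))*11 = -6*(0 + 23/6)*11 = -23*11 = -6*253/6 = -253)
Z(L) = 14168 - 506*L (Z(L) = -253*(L + (-9 + L - 47)) = -253*(L + (-56 + L)) = -253*(-56 + 2*L) = 14168 - 506*L)
Z(1963) - 1*(-1333645) = (14168 - 506*1963) - 1*(-1333645) = (14168 - 993278) + 1333645 = -979110 + 1333645 = 354535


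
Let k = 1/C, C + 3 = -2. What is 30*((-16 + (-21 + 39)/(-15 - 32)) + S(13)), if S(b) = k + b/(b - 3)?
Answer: -21549/47 ≈ -458.49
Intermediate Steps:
C = -5 (C = -3 - 2 = -5)
k = -⅕ (k = 1/(-5) = -⅕ ≈ -0.20000)
S(b) = -⅕ + b/(-3 + b) (S(b) = -⅕ + b/(b - 3) = -⅕ + b/(-3 + b))
30*((-16 + (-21 + 39)/(-15 - 32)) + S(13)) = 30*((-16 + (-21 + 39)/(-15 - 32)) + (3 + 4*13)/(5*(-3 + 13))) = 30*((-16 + 18/(-47)) + (⅕)*(3 + 52)/10) = 30*((-16 + 18*(-1/47)) + (⅕)*(⅒)*55) = 30*((-16 - 18/47) + 11/10) = 30*(-770/47 + 11/10) = 30*(-7183/470) = -21549/47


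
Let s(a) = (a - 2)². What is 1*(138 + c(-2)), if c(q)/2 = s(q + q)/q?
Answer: 102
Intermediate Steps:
s(a) = (-2 + a)²
c(q) = 2*(-2 + 2*q)²/q (c(q) = 2*((-2 + (q + q))²/q) = 2*((-2 + 2*q)²/q) = 2*(-2 + 2*q)²/q)
1*(138 + c(-2)) = 1*(138 + 8*(-1 - 2)²/(-2)) = 1*(138 + 8*(-½)*(-3)²) = 1*(138 + 8*(-½)*9) = 1*(138 - 36) = 1*102 = 102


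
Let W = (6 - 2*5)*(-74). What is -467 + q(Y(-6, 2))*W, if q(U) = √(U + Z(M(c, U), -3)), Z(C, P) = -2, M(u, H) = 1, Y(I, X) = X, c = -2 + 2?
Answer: -467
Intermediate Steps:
c = 0
W = 296 (W = (6 - 10)*(-74) = -4*(-74) = 296)
q(U) = √(-2 + U) (q(U) = √(U - 2) = √(-2 + U))
-467 + q(Y(-6, 2))*W = -467 + √(-2 + 2)*296 = -467 + √0*296 = -467 + 0*296 = -467 + 0 = -467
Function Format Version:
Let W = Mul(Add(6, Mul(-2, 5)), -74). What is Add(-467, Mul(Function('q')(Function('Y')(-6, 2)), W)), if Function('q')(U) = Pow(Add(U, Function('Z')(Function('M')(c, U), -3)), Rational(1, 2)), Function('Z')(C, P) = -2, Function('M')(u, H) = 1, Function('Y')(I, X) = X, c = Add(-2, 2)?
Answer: -467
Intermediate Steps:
c = 0
W = 296 (W = Mul(Add(6, -10), -74) = Mul(-4, -74) = 296)
Function('q')(U) = Pow(Add(-2, U), Rational(1, 2)) (Function('q')(U) = Pow(Add(U, -2), Rational(1, 2)) = Pow(Add(-2, U), Rational(1, 2)))
Add(-467, Mul(Function('q')(Function('Y')(-6, 2)), W)) = Add(-467, Mul(Pow(Add(-2, 2), Rational(1, 2)), 296)) = Add(-467, Mul(Pow(0, Rational(1, 2)), 296)) = Add(-467, Mul(0, 296)) = Add(-467, 0) = -467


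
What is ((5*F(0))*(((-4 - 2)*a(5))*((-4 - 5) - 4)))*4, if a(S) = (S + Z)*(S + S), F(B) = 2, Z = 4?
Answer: 280800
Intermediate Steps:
a(S) = 2*S*(4 + S) (a(S) = (S + 4)*(S + S) = (4 + S)*(2*S) = 2*S*(4 + S))
((5*F(0))*(((-4 - 2)*a(5))*((-4 - 5) - 4)))*4 = ((5*2)*(((-4 - 2)*(2*5*(4 + 5)))*((-4 - 5) - 4)))*4 = (10*((-12*5*9)*(-9 - 4)))*4 = (10*(-6*90*(-13)))*4 = (10*(-540*(-13)))*4 = (10*7020)*4 = 70200*4 = 280800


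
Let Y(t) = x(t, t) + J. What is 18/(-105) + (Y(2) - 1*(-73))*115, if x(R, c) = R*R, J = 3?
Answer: 321994/35 ≈ 9199.8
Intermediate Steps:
x(R, c) = R**2
Y(t) = 3 + t**2 (Y(t) = t**2 + 3 = 3 + t**2)
18/(-105) + (Y(2) - 1*(-73))*115 = 18/(-105) + ((3 + 2**2) - 1*(-73))*115 = 18*(-1/105) + ((3 + 4) + 73)*115 = -6/35 + (7 + 73)*115 = -6/35 + 80*115 = -6/35 + 9200 = 321994/35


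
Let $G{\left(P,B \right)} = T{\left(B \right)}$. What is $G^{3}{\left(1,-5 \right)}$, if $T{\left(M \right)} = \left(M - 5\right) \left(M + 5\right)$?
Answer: $0$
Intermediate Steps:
$T{\left(M \right)} = \left(-5 + M\right) \left(5 + M\right)$
$G{\left(P,B \right)} = -25 + B^{2}$
$G^{3}{\left(1,-5 \right)} = \left(-25 + \left(-5\right)^{2}\right)^{3} = \left(-25 + 25\right)^{3} = 0^{3} = 0$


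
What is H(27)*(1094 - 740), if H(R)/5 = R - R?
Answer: 0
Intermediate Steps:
H(R) = 0 (H(R) = 5*(R - R) = 5*0 = 0)
H(27)*(1094 - 740) = 0*(1094 - 740) = 0*354 = 0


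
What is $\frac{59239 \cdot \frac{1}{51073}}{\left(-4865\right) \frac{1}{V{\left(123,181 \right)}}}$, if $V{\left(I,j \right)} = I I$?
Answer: $- \frac{896226831}{248470145} \approx -3.607$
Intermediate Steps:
$V{\left(I,j \right)} = I^{2}$
$\frac{59239 \cdot \frac{1}{51073}}{\left(-4865\right) \frac{1}{V{\left(123,181 \right)}}} = \frac{59239 \cdot \frac{1}{51073}}{\left(-4865\right) \frac{1}{123^{2}}} = \frac{59239 \cdot \frac{1}{51073}}{\left(-4865\right) \frac{1}{15129}} = \frac{59239}{51073 \left(\left(-4865\right) \frac{1}{15129}\right)} = \frac{59239}{51073 \left(- \frac{4865}{15129}\right)} = \frac{59239}{51073} \left(- \frac{15129}{4865}\right) = - \frac{896226831}{248470145}$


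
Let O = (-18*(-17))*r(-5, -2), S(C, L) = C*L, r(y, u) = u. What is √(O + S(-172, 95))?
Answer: 2*I*√4238 ≈ 130.2*I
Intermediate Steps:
O = -612 (O = -18*(-17)*(-2) = 306*(-2) = -612)
√(O + S(-172, 95)) = √(-612 - 172*95) = √(-612 - 16340) = √(-16952) = 2*I*√4238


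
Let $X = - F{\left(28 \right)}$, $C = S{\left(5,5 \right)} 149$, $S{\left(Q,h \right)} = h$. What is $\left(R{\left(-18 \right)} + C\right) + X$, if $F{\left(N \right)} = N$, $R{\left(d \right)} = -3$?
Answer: $714$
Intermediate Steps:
$C = 745$ ($C = 5 \cdot 149 = 745$)
$X = -28$ ($X = \left(-1\right) 28 = -28$)
$\left(R{\left(-18 \right)} + C\right) + X = \left(-3 + 745\right) - 28 = 742 - 28 = 714$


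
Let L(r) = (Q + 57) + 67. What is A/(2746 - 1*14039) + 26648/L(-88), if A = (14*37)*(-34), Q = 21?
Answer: 303489604/1637485 ≈ 185.34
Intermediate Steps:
A = -17612 (A = 518*(-34) = -17612)
L(r) = 145 (L(r) = (21 + 57) + 67 = 78 + 67 = 145)
A/(2746 - 1*14039) + 26648/L(-88) = -17612/(2746 - 1*14039) + 26648/145 = -17612/(2746 - 14039) + 26648*(1/145) = -17612/(-11293) + 26648/145 = -17612*(-1/11293) + 26648/145 = 17612/11293 + 26648/145 = 303489604/1637485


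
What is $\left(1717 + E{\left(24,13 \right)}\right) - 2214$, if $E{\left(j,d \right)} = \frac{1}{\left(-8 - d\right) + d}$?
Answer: $- \frac{3977}{8} \approx -497.13$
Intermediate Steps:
$E{\left(j,d \right)} = - \frac{1}{8}$ ($E{\left(j,d \right)} = \frac{1}{-8} = - \frac{1}{8}$)
$\left(1717 + E{\left(24,13 \right)}\right) - 2214 = \left(1717 - \frac{1}{8}\right) - 2214 = \frac{13735}{8} - 2214 = - \frac{3977}{8}$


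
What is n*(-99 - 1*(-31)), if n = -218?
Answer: 14824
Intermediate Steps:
n*(-99 - 1*(-31)) = -218*(-99 - 1*(-31)) = -218*(-99 + 31) = -218*(-68) = 14824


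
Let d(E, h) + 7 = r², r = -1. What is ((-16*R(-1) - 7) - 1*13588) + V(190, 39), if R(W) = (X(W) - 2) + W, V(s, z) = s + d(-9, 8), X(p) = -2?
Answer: -13331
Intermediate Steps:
d(E, h) = -6 (d(E, h) = -7 + (-1)² = -7 + 1 = -6)
V(s, z) = -6 + s (V(s, z) = s - 6 = -6 + s)
R(W) = -4 + W (R(W) = (-2 - 2) + W = -4 + W)
((-16*R(-1) - 7) - 1*13588) + V(190, 39) = ((-16*(-4 - 1) - 7) - 1*13588) + (-6 + 190) = ((-16*(-5) - 7) - 13588) + 184 = ((80 - 7) - 13588) + 184 = (73 - 13588) + 184 = -13515 + 184 = -13331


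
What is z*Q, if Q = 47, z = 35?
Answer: 1645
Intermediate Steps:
z*Q = 35*47 = 1645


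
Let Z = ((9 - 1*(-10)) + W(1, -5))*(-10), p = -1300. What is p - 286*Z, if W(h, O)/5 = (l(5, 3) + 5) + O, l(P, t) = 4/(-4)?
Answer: 38740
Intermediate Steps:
l(P, t) = -1 (l(P, t) = 4*(-¼) = -1)
W(h, O) = 20 + 5*O (W(h, O) = 5*((-1 + 5) + O) = 5*(4 + O) = 20 + 5*O)
Z = -140 (Z = ((9 - 1*(-10)) + (20 + 5*(-5)))*(-10) = ((9 + 10) + (20 - 25))*(-10) = (19 - 5)*(-10) = 14*(-10) = -140)
p - 286*Z = -1300 - 286*(-140) = -1300 + 40040 = 38740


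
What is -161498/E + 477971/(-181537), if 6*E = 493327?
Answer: -411703174073/89557103599 ≈ -4.5971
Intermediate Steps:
E = 493327/6 (E = (1/6)*493327 = 493327/6 ≈ 82221.)
-161498/E + 477971/(-181537) = -161498/493327/6 + 477971/(-181537) = -161498*6/493327 + 477971*(-1/181537) = -968988/493327 - 477971/181537 = -411703174073/89557103599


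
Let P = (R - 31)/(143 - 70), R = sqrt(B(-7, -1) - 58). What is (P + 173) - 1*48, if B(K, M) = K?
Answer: 9094/73 + I*sqrt(65)/73 ≈ 124.58 + 0.11044*I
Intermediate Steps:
R = I*sqrt(65) (R = sqrt(-7 - 58) = sqrt(-65) = I*sqrt(65) ≈ 8.0623*I)
P = -31/73 + I*sqrt(65)/73 (P = (I*sqrt(65) - 31)/(143 - 70) = (-31 + I*sqrt(65))/73 = (-31 + I*sqrt(65))*(1/73) = -31/73 + I*sqrt(65)/73 ≈ -0.42466 + 0.11044*I)
(P + 173) - 1*48 = ((-31/73 + I*sqrt(65)/73) + 173) - 1*48 = (12598/73 + I*sqrt(65)/73) - 48 = 9094/73 + I*sqrt(65)/73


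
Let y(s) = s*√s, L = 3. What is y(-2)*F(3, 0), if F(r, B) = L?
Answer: -6*I*√2 ≈ -8.4853*I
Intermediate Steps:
F(r, B) = 3
y(s) = s^(3/2)
y(-2)*F(3, 0) = (-2)^(3/2)*3 = -2*I*√2*3 = -6*I*√2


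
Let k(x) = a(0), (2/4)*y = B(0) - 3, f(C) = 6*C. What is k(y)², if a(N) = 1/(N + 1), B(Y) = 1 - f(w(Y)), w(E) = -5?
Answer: 1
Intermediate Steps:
B(Y) = 31 (B(Y) = 1 - 6*(-5) = 1 - 1*(-30) = 1 + 30 = 31)
a(N) = 1/(1 + N)
y = 56 (y = 2*(31 - 3) = 2*28 = 56)
k(x) = 1 (k(x) = 1/(1 + 0) = 1/1 = 1)
k(y)² = 1² = 1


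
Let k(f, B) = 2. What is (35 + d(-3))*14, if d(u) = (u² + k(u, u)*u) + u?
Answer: 490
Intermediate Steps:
d(u) = u² + 3*u (d(u) = (u² + 2*u) + u = u² + 3*u)
(35 + d(-3))*14 = (35 - 3*(3 - 3))*14 = (35 - 3*0)*14 = (35 + 0)*14 = 35*14 = 490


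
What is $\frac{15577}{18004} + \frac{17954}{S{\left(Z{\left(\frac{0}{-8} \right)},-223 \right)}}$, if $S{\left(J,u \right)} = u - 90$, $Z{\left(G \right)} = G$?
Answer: $- \frac{318368215}{5635252} \approx -56.496$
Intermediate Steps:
$S{\left(J,u \right)} = -90 + u$
$\frac{15577}{18004} + \frac{17954}{S{\left(Z{\left(\frac{0}{-8} \right)},-223 \right)}} = \frac{15577}{18004} + \frac{17954}{-90 - 223} = 15577 \cdot \frac{1}{18004} + \frac{17954}{-313} = \frac{15577}{18004} + 17954 \left(- \frac{1}{313}\right) = \frac{15577}{18004} - \frac{17954}{313} = - \frac{318368215}{5635252}$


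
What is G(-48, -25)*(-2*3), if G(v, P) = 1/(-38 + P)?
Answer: 2/21 ≈ 0.095238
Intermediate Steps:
G(-48, -25)*(-2*3) = (-2*3)/(-38 - 25) = -6/(-63) = -1/63*(-6) = 2/21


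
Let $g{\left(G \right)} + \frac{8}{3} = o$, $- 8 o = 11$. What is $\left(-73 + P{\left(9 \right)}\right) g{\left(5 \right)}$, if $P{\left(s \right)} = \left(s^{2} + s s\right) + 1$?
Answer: $- \frac{1455}{4} \approx -363.75$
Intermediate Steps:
$P{\left(s \right)} = 1 + 2 s^{2}$ ($P{\left(s \right)} = \left(s^{2} + s^{2}\right) + 1 = 2 s^{2} + 1 = 1 + 2 s^{2}$)
$o = - \frac{11}{8}$ ($o = \left(- \frac{1}{8}\right) 11 = - \frac{11}{8} \approx -1.375$)
$g{\left(G \right)} = - \frac{97}{24}$ ($g{\left(G \right)} = - \frac{8}{3} - \frac{11}{8} = - \frac{97}{24}$)
$\left(-73 + P{\left(9 \right)}\right) g{\left(5 \right)} = \left(-73 + \left(1 + 2 \cdot 9^{2}\right)\right) \left(- \frac{97}{24}\right) = \left(-73 + \left(1 + 2 \cdot 81\right)\right) \left(- \frac{97}{24}\right) = \left(-73 + \left(1 + 162\right)\right) \left(- \frac{97}{24}\right) = \left(-73 + 163\right) \left(- \frac{97}{24}\right) = 90 \left(- \frac{97}{24}\right) = - \frac{1455}{4}$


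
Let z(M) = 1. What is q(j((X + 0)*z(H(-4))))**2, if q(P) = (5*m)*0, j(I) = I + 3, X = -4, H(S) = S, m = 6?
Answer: 0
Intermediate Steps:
j(I) = 3 + I
q(P) = 0 (q(P) = (5*6)*0 = 30*0 = 0)
q(j((X + 0)*z(H(-4))))**2 = 0**2 = 0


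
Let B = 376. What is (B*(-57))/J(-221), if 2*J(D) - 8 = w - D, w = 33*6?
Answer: -42864/427 ≈ -100.38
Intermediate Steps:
w = 198
J(D) = 103 - D/2 (J(D) = 4 + (198 - D)/2 = 4 + (99 - D/2) = 103 - D/2)
(B*(-57))/J(-221) = (376*(-57))/(103 - 1/2*(-221)) = -21432/(103 + 221/2) = -21432/427/2 = -21432*2/427 = -42864/427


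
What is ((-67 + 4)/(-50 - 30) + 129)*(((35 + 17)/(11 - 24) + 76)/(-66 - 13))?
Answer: -93447/790 ≈ -118.29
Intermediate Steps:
((-67 + 4)/(-50 - 30) + 129)*(((35 + 17)/(11 - 24) + 76)/(-66 - 13)) = (-63/(-80) + 129)*((52/(-13) + 76)/(-79)) = (-63*(-1/80) + 129)*((52*(-1/13) + 76)*(-1/79)) = (63/80 + 129)*((-4 + 76)*(-1/79)) = 10383*(72*(-1/79))/80 = (10383/80)*(-72/79) = -93447/790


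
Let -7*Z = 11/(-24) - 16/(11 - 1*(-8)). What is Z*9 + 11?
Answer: 13483/1064 ≈ 12.672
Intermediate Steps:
Z = 593/3192 (Z = -(11/(-24) - 16/(11 - 1*(-8)))/7 = -(11*(-1/24) - 16/(11 + 8))/7 = -(-11/24 - 16/19)/7 = -1/7*(-593/456) = 593/3192 ≈ 0.18578)
Z*9 + 11 = (593/3192)*9 + 11 = 1779/1064 + 11 = 13483/1064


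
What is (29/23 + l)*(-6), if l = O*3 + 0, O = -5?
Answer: 1896/23 ≈ 82.435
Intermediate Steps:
l = -15 (l = -5*3 + 0 = -15 + 0 = -15)
(29/23 + l)*(-6) = (29/23 - 15)*(-6) = -316/23*(-6) = 1896/23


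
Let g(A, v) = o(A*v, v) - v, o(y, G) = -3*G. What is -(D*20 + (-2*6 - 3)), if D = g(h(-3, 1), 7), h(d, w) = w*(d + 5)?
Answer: 575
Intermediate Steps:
h(d, w) = w*(5 + d)
g(A, v) = -4*v (g(A, v) = -3*v - v = -4*v)
D = -28 (D = -4*7 = -28)
-(D*20 + (-2*6 - 3)) = -(-28*20 + (-2*6 - 3)) = -(-560 + (-12 - 3)) = -(-560 - 15) = -1*(-575) = 575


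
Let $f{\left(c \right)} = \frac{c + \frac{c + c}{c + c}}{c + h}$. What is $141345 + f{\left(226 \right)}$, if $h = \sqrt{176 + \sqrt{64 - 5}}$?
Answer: $141345 + \frac{227}{226 + \sqrt{176 + \sqrt{59}}} \approx 1.4135 \cdot 10^{5}$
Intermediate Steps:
$h = \sqrt{176 + \sqrt{59}} \approx 13.553$
$f{\left(c \right)} = \frac{1 + c}{c + \sqrt{176 + \sqrt{59}}}$ ($f{\left(c \right)} = \frac{c + \frac{c + c}{c + c}}{c + \sqrt{176 + \sqrt{59}}} = \frac{c + \frac{2 c}{2 c}}{c + \sqrt{176 + \sqrt{59}}} = \frac{c + 2 c \frac{1}{2 c}}{c + \sqrt{176 + \sqrt{59}}} = \frac{c + 1}{c + \sqrt{176 + \sqrt{59}}} = \frac{1 + c}{c + \sqrt{176 + \sqrt{59}}}$)
$141345 + f{\left(226 \right)} = 141345 + \frac{1 + 226}{226 + \sqrt{176 + \sqrt{59}}} = 141345 + \frac{1}{226 + \sqrt{176 + \sqrt{59}}} \cdot 227 = 141345 + \frac{227}{226 + \sqrt{176 + \sqrt{59}}}$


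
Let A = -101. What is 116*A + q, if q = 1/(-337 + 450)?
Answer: -1323907/113 ≈ -11716.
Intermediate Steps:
q = 1/113 ≈ 0.0088496
116*A + q = 116*(-101) + 1/113 = -11716 + 1/113 = -1323907/113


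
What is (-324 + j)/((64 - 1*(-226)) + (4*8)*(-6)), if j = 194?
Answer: -65/49 ≈ -1.3265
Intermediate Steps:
(-324 + j)/((64 - 1*(-226)) + (4*8)*(-6)) = (-324 + 194)/((64 - 1*(-226)) + (4*8)*(-6)) = -130/((64 + 226) + 32*(-6)) = -130/(290 - 192) = -130/98 = -130*1/98 = -65/49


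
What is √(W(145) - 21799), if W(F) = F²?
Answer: 3*I*√86 ≈ 27.821*I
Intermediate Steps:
√(W(145) - 21799) = √(145² - 21799) = √(21025 - 21799) = √(-774) = 3*I*√86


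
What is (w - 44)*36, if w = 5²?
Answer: -684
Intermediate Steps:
w = 25
(w - 44)*36 = (25 - 44)*36 = -19*36 = -684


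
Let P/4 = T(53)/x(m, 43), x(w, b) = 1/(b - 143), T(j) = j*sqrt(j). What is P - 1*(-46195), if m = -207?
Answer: 46195 - 21200*sqrt(53) ≈ -1.0814e+5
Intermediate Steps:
T(j) = j**(3/2)
x(w, b) = 1/(-143 + b)
P = -21200*sqrt(53) (P = 4*(53**(3/2)/(1/(-143 + 43))) = 4*((53*sqrt(53))/(1/(-100))) = 4*((53*sqrt(53))/(-1/100)) = 4*((53*sqrt(53))*(-100)) = 4*(-5300*sqrt(53)) = -21200*sqrt(53) ≈ -1.5434e+5)
P - 1*(-46195) = -21200*sqrt(53) - 1*(-46195) = -21200*sqrt(53) + 46195 = 46195 - 21200*sqrt(53)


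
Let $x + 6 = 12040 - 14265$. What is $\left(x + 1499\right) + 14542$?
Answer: $13810$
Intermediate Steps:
$x = -2231$ ($x = -6 + \left(12040 - 14265\right) = -6 - 2225 = -2231$)
$\left(x + 1499\right) + 14542 = \left(-2231 + 1499\right) + 14542 = -732 + 14542 = 13810$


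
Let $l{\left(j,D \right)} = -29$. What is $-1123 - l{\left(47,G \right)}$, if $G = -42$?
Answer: $-1094$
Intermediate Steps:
$-1123 - l{\left(47,G \right)} = -1123 - -29 = -1123 + 29 = -1094$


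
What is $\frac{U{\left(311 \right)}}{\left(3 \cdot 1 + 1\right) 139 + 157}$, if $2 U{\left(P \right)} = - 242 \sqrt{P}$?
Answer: $- \frac{121 \sqrt{311}}{713} \approx -2.9928$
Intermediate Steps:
$U{\left(P \right)} = - 121 \sqrt{P}$ ($U{\left(P \right)} = \frac{\left(-242\right) \sqrt{P}}{2} = - 121 \sqrt{P}$)
$\frac{U{\left(311 \right)}}{\left(3 \cdot 1 + 1\right) 139 + 157} = \frac{\left(-121\right) \sqrt{311}}{\left(3 \cdot 1 + 1\right) 139 + 157} = \frac{\left(-121\right) \sqrt{311}}{\left(3 + 1\right) 139 + 157} = \frac{\left(-121\right) \sqrt{311}}{4 \cdot 139 + 157} = \frac{\left(-121\right) \sqrt{311}}{556 + 157} = \frac{\left(-121\right) \sqrt{311}}{713} = - 121 \sqrt{311} \cdot \frac{1}{713} = - \frac{121 \sqrt{311}}{713}$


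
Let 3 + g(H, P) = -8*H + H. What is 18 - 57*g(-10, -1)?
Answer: -3801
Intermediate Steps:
g(H, P) = -3 - 7*H (g(H, P) = -3 + (-8*H + H) = -3 - 7*H)
18 - 57*g(-10, -1) = 18 - 57*(-3 - 7*(-10)) = 18 - 57*(-3 + 70) = 18 - 57*67 = 18 - 3819 = -3801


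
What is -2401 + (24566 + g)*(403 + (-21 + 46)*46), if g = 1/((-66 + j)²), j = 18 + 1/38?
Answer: 126780340961945/3323329 ≈ 3.8149e+7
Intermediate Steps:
j = 685/38 (j = 18 + 1/38 = 685/38 ≈ 18.026)
g = 1444/3323329 (g = 1/((-66 + 685/38)²) = 1/((-1823/38)²) = 1/(3323329/1444) = 1444/3323329 ≈ 0.00043450)
-2401 + (24566 + g)*(403 + (-21 + 46)*46) = -2401 + (24566 + 1444/3323329)*(403 + (-21 + 46)*46) = -2401 + 81640901658*(403 + 25*46)/3323329 = -2401 + 81640901658*(403 + 1150)/3323329 = -2401 + (81640901658/3323329)*1553 = -2401 + 126788320274874/3323329 = 126780340961945/3323329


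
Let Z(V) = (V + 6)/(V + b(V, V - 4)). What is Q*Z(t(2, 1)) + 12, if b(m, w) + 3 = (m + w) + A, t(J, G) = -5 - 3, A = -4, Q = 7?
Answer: 62/5 ≈ 12.400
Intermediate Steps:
t(J, G) = -8
b(m, w) = -7 + m + w (b(m, w) = -3 + ((m + w) - 4) = -3 + (-4 + m + w) = -7 + m + w)
Z(V) = (6 + V)/(-11 + 3*V) (Z(V) = (V + 6)/(V + (-7 + V + (V - 4))) = (6 + V)/(V + (-7 + V + (-4 + V))) = (6 + V)/(V + (-11 + 2*V)) = (6 + V)/(-11 + 3*V))
Q*Z(t(2, 1)) + 12 = 7*((6 - 8)/(-11 + 3*(-8))) + 12 = 7*(-2/(-11 - 24)) + 12 = 7*(-2/(-35)) + 12 = 7*(-1/35*(-2)) + 12 = 7*(2/35) + 12 = ⅖ + 12 = 62/5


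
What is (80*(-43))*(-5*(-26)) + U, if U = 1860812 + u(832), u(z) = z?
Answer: 1414444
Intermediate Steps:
U = 1861644 (U = 1860812 + 832 = 1861644)
(80*(-43))*(-5*(-26)) + U = (80*(-43))*(-5*(-26)) + 1861644 = -3440*130 + 1861644 = -447200 + 1861644 = 1414444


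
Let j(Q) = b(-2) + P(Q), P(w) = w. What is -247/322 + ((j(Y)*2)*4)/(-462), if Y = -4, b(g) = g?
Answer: -2349/3542 ≈ -0.66318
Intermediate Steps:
j(Q) = -2 + Q
-247/322 + ((j(Y)*2)*4)/(-462) = -247/322 + (((-2 - 4)*2)*4)/(-462) = -247*1/322 + (-6*2*4)*(-1/462) = -247/322 - 12*4*(-1/462) = -247/322 - 48*(-1/462) = -247/322 + 8/77 = -2349/3542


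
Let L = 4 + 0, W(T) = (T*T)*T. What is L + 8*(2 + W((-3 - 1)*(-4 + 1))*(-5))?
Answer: -69100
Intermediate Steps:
W(T) = T³ (W(T) = T²*T = T³)
L = 4
L + 8*(2 + W((-3 - 1)*(-4 + 1))*(-5)) = 4 + 8*(2 + ((-3 - 1)*(-4 + 1))³*(-5)) = 4 + 8*(2 + (-4*(-3))³*(-5)) = 4 + 8*(2 + 12³*(-5)) = 4 + 8*(2 + 1728*(-5)) = 4 + 8*(2 - 8640) = 4 + 8*(-8638) = 4 - 69104 = -69100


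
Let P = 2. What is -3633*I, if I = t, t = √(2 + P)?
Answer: -7266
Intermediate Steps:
t = 2 (t = √(2 + 2) = √4 = 2)
I = 2
-3633*I = -3633*2 = -7266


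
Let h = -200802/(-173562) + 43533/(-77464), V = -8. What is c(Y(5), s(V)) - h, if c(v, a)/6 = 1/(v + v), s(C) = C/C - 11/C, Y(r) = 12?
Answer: -773008315/2240801128 ≈ -0.34497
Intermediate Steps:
s(C) = 1 - 11/C
h = 1333208597/2240801128 (h = -200802*(-1/173562) + 43533*(-1/77464) = 33467/28927 - 43533/77464 = 1333208597/2240801128 ≈ 0.59497)
c(v, a) = 3/v (c(v, a) = 6/(v + v) = 6/((2*v)) = 6*(1/(2*v)) = 3/v)
c(Y(5), s(V)) - h = 3/12 - 1*1333208597/2240801128 = 3*(1/12) - 1333208597/2240801128 = 1/4 - 1333208597/2240801128 = -773008315/2240801128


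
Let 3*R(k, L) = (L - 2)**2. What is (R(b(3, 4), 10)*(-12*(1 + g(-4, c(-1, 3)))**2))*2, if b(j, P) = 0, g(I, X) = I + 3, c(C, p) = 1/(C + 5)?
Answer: 0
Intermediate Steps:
c(C, p) = 1/(5 + C)
g(I, X) = 3 + I
R(k, L) = (-2 + L)**2/3 (R(k, L) = (L - 2)**2/3 = (-2 + L)**2/3)
(R(b(3, 4), 10)*(-12*(1 + g(-4, c(-1, 3)))**2))*2 = (((-2 + 10)**2/3)*(-12*(1 + (3 - 4))**2))*2 = (((1/3)*8**2)*(-12*(1 - 1)**2))*2 = (((1/3)*64)*(-12*0**2))*2 = (64*(-12*0)/3)*2 = ((64/3)*0)*2 = 0*2 = 0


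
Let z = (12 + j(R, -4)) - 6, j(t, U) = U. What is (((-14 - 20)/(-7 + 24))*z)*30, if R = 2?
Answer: -120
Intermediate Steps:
z = 2 (z = (12 - 4) - 6 = 8 - 6 = 2)
(((-14 - 20)/(-7 + 24))*z)*30 = (((-14 - 20)/(-7 + 24))*2)*30 = (-34/17*2)*30 = (-34*1/17*2)*30 = -2*2*30 = -4*30 = -120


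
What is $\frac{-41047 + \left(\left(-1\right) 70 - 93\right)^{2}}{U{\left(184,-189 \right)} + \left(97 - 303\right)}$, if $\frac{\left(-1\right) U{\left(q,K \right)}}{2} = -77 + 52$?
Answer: $\frac{2413}{26} \approx 92.808$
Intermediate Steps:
$U{\left(q,K \right)} = 50$ ($U{\left(q,K \right)} = - 2 \left(-77 + 52\right) = \left(-2\right) \left(-25\right) = 50$)
$\frac{-41047 + \left(\left(-1\right) 70 - 93\right)^{2}}{U{\left(184,-189 \right)} + \left(97 - 303\right)} = \frac{-41047 + \left(\left(-1\right) 70 - 93\right)^{2}}{50 + \left(97 - 303\right)} = \frac{-41047 + \left(-70 - 93\right)^{2}}{50 + \left(97 - 303\right)} = \frac{-41047 + \left(-163\right)^{2}}{50 - 206} = \frac{-41047 + 26569}{-156} = \left(-14478\right) \left(- \frac{1}{156}\right) = \frac{2413}{26}$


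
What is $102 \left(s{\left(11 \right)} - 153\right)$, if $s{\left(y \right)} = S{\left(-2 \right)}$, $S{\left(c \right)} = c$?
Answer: $-15810$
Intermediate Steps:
$s{\left(y \right)} = -2$
$102 \left(s{\left(11 \right)} - 153\right) = 102 \left(-2 - 153\right) = 102 \left(-155\right) = -15810$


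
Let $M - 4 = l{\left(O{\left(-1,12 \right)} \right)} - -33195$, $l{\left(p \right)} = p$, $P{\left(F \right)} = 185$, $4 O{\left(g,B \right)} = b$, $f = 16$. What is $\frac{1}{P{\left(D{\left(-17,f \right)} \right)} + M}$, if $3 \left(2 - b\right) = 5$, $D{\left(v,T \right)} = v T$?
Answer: $\frac{12}{400609} \approx 2.9954 \cdot 10^{-5}$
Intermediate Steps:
$D{\left(v,T \right)} = T v$
$b = \frac{1}{3}$ ($b = 2 - \frac{5}{3} = \frac{1}{3} \approx 0.33333$)
$O{\left(g,B \right)} = \frac{1}{12}$ ($O{\left(g,B \right)} = \frac{1}{4} \cdot \frac{1}{3} = \frac{1}{12}$)
$M = \frac{398389}{12}$ ($M = 4 + \left(\frac{1}{12} - -33195\right) = 4 + \left(\frac{1}{12} + 33195\right) = 4 + \frac{398341}{12} = \frac{398389}{12} \approx 33199.0$)
$\frac{1}{P{\left(D{\left(-17,f \right)} \right)} + M} = \frac{1}{185 + \frac{398389}{12}} = \frac{1}{\frac{400609}{12}} = \frac{12}{400609}$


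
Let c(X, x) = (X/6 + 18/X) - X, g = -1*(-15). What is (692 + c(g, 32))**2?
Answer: 46335249/100 ≈ 4.6335e+5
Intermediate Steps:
g = 15
c(X, x) = 18/X - 5*X/6 (c(X, x) = (X*(1/6) + 18/X) - X = (X/6 + 18/X) - X = (18/X + X/6) - X = 18/X - 5*X/6)
(692 + c(g, 32))**2 = (692 + (18/15 - 5/6*15))**2 = (692 + (18*(1/15) - 25/2))**2 = (692 + (6/5 - 25/2))**2 = (692 - 113/10)**2 = (6807/10)**2 = 46335249/100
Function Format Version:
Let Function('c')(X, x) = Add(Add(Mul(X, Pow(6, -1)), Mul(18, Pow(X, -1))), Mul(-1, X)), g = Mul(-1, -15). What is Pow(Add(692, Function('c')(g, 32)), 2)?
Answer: Rational(46335249, 100) ≈ 4.6335e+5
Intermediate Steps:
g = 15
Function('c')(X, x) = Add(Mul(18, Pow(X, -1)), Mul(Rational(-5, 6), X)) (Function('c')(X, x) = Add(Add(Mul(X, Rational(1, 6)), Mul(18, Pow(X, -1))), Mul(-1, X)) = Add(Add(Mul(Rational(1, 6), X), Mul(18, Pow(X, -1))), Mul(-1, X)) = Add(Add(Mul(18, Pow(X, -1)), Mul(Rational(1, 6), X)), Mul(-1, X)) = Add(Mul(18, Pow(X, -1)), Mul(Rational(-5, 6), X)))
Pow(Add(692, Function('c')(g, 32)), 2) = Pow(Add(692, Add(Mul(18, Pow(15, -1)), Mul(Rational(-5, 6), 15))), 2) = Pow(Add(692, Add(Mul(18, Rational(1, 15)), Rational(-25, 2))), 2) = Pow(Add(692, Add(Rational(6, 5), Rational(-25, 2))), 2) = Pow(Add(692, Rational(-113, 10)), 2) = Pow(Rational(6807, 10), 2) = Rational(46335249, 100)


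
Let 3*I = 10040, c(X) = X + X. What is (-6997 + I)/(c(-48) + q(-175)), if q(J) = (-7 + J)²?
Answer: -10951/99084 ≈ -0.11052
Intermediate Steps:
c(X) = 2*X
I = 10040/3 (I = (⅓)*10040 = 10040/3 ≈ 3346.7)
(-6997 + I)/(c(-48) + q(-175)) = (-6997 + 10040/3)/(2*(-48) + (-7 - 175)²) = -10951/(3*(-96 + (-182)²)) = -10951/(3*(-96 + 33124)) = -10951/3/33028 = -10951/3*1/33028 = -10951/99084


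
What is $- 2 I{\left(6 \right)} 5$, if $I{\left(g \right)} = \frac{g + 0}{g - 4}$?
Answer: $-30$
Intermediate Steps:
$I{\left(g \right)} = \frac{g}{-4 + g}$
$- 2 I{\left(6 \right)} 5 = - 2 \frac{6}{-4 + 6} \cdot 5 = - 2 \cdot \frac{6}{2} \cdot 5 = - 2 \cdot 6 \cdot \frac{1}{2} \cdot 5 = \left(-2\right) 3 \cdot 5 = \left(-6\right) 5 = -30$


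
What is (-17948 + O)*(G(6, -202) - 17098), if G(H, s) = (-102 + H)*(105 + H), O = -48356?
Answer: 1840201216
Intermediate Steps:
(-17948 + O)*(G(6, -202) - 17098) = (-17948 - 48356)*((-10710 + 6² + 3*6) - 17098) = -66304*((-10710 + 36 + 18) - 17098) = -66304*(-10656 - 17098) = -66304*(-27754) = 1840201216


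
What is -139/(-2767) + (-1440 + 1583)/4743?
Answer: 1054958/13123881 ≈ 0.080385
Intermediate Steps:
-139/(-2767) + (-1440 + 1583)/4743 = -139*(-1/2767) + 143*(1/4743) = 139/2767 + 143/4743 = 1054958/13123881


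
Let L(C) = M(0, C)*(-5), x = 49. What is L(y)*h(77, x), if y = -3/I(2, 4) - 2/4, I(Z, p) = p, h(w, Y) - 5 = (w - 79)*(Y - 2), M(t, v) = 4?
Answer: 1780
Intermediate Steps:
h(w, Y) = 5 + (-79 + w)*(-2 + Y) (h(w, Y) = 5 + (w - 79)*(Y - 2) = 5 + (-79 + w)*(-2 + Y))
y = -5/4 (y = -3/4 - 2/4 = -3*¼ - 2*¼ = -¾ - ½ = -5/4 ≈ -1.2500)
L(C) = -20 (L(C) = 4*(-5) = -20)
L(y)*h(77, x) = -20*(163 - 79*49 - 2*77 + 49*77) = -20*(163 - 3871 - 154 + 3773) = -20*(-89) = 1780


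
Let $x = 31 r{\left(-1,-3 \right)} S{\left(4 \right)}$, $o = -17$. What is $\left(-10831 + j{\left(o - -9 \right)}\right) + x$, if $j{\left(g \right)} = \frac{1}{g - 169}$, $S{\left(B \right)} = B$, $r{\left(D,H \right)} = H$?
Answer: $- \frac{1982932}{177} \approx -11203.0$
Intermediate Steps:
$j{\left(g \right)} = \frac{1}{-169 + g}$
$x = -372$ ($x = 31 \left(-3\right) 4 = \left(-93\right) 4 = -372$)
$\left(-10831 + j{\left(o - -9 \right)}\right) + x = \left(-10831 + \frac{1}{-169 - 8}\right) - 372 = \left(-10831 + \frac{1}{-177}\right) - 372 = \left(-10831 - \frac{1}{177}\right) - 372 = - \frac{1917088}{177} - 372 = - \frac{1982932}{177}$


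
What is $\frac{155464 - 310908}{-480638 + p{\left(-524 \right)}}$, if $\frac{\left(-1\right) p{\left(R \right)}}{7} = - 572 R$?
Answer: $\frac{77722}{1289367} \approx 0.060279$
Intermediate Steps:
$p{\left(R \right)} = 4004 R$ ($p{\left(R \right)} = - 7 \left(- 572 R\right) = 4004 R$)
$\frac{155464 - 310908}{-480638 + p{\left(-524 \right)}} = \frac{155464 - 310908}{-480638 + 4004 \left(-524\right)} = - \frac{155444}{-480638 - 2098096} = - \frac{155444}{-2578734} = \left(-155444\right) \left(- \frac{1}{2578734}\right) = \frac{77722}{1289367}$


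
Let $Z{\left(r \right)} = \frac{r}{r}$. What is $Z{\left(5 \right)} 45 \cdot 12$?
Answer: $540$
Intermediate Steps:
$Z{\left(r \right)} = 1$
$Z{\left(5 \right)} 45 \cdot 12 = 1 \cdot 45 \cdot 12 = 45 \cdot 12 = 540$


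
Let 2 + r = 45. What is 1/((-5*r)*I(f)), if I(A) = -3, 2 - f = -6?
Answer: 1/645 ≈ 0.0015504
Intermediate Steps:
r = 43 (r = -2 + 45 = 43)
f = 8 (f = 2 - 1*(-6) = 2 + 6 = 8)
1/((-5*r)*I(f)) = 1/(-5*43*(-3)) = 1/(-215*(-3)) = 1/645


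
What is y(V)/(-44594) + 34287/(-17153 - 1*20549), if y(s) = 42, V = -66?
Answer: -765288981/840641494 ≈ -0.91036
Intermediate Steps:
y(V)/(-44594) + 34287/(-17153 - 1*20549) = 42/(-44594) + 34287/(-17153 - 1*20549) = 42*(-1/44594) + 34287/(-17153 - 20549) = -21/22297 + 34287/(-37702) = -21/22297 + 34287*(-1/37702) = -21/22297 - 34287/37702 = -765288981/840641494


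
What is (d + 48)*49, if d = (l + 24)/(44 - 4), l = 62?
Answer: 49147/20 ≈ 2457.4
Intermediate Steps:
d = 43/20 (d = (62 + 24)/(44 - 4) = 86/40 = 86*(1/40) = 43/20 ≈ 2.1500)
(d + 48)*49 = (43/20 + 48)*49 = (1003/20)*49 = 49147/20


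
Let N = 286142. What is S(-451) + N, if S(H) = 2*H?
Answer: 285240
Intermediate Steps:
S(-451) + N = 2*(-451) + 286142 = -902 + 286142 = 285240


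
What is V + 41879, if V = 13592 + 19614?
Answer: 75085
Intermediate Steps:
V = 33206
V + 41879 = 33206 + 41879 = 75085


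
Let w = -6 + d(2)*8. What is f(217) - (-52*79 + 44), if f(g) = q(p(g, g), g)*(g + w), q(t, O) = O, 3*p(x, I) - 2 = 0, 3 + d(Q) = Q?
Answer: 48115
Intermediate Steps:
d(Q) = -3 + Q
p(x, I) = 2/3 (p(x, I) = 2/3 + (1/3)*0 = 2/3 + 0 = 2/3)
w = -14 (w = -6 + (-3 + 2)*8 = -6 - 1*8 = -6 - 8 = -14)
f(g) = g*(-14 + g) (f(g) = g*(g - 14) = g*(-14 + g))
f(217) - (-52*79 + 44) = 217*(-14 + 217) - (-52*79 + 44) = 217*203 - (-4108 + 44) = 44051 - 1*(-4064) = 44051 + 4064 = 48115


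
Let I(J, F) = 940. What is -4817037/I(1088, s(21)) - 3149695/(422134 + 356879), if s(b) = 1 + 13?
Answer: -3755495157781/732272220 ≈ -5128.5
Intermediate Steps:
s(b) = 14
-4817037/I(1088, s(21)) - 3149695/(422134 + 356879) = -4817037/940 - 3149695/(422134 + 356879) = -4817037*1/940 - 3149695/779013 = -4817037/940 - 3149695*1/779013 = -4817037/940 - 3149695/779013 = -3755495157781/732272220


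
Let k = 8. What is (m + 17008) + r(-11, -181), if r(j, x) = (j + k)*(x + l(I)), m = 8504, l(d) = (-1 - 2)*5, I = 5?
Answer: 26100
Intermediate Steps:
l(d) = -15 (l(d) = -3*5 = -15)
r(j, x) = (-15 + x)*(8 + j) (r(j, x) = (j + 8)*(x - 15) = (8 + j)*(-15 + x) = (-15 + x)*(8 + j))
(m + 17008) + r(-11, -181) = (8504 + 17008) + (-120 - 15*(-11) + 8*(-181) - 11*(-181)) = 25512 + (-120 + 165 - 1448 + 1991) = 25512 + 588 = 26100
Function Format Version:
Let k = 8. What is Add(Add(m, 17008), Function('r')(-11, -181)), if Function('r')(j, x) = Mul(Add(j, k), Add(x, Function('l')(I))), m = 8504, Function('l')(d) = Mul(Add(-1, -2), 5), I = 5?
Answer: 26100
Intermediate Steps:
Function('l')(d) = -15 (Function('l')(d) = Mul(-3, 5) = -15)
Function('r')(j, x) = Mul(Add(-15, x), Add(8, j)) (Function('r')(j, x) = Mul(Add(j, 8), Add(x, -15)) = Mul(Add(8, j), Add(-15, x)) = Mul(Add(-15, x), Add(8, j)))
Add(Add(m, 17008), Function('r')(-11, -181)) = Add(Add(8504, 17008), Add(-120, Mul(-15, -11), Mul(8, -181), Mul(-11, -181))) = Add(25512, Add(-120, 165, -1448, 1991)) = Add(25512, 588) = 26100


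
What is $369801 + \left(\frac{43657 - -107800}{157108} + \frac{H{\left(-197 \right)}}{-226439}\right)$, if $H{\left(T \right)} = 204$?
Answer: $\frac{13155844775857603}{35575378412} \approx 3.698 \cdot 10^{5}$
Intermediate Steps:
$369801 + \left(\frac{43657 - -107800}{157108} + \frac{H{\left(-197 \right)}}{-226439}\right) = 369801 + \left(\frac{43657 - -107800}{157108} + \frac{204}{-226439}\right) = 369801 + \left(\left(43657 + 107800\right) \frac{1}{157108} + 204 \left(- \frac{1}{226439}\right)\right) = 369801 + \left(151457 \cdot \frac{1}{157108} - \frac{204}{226439}\right) = 369801 + \left(\frac{151457}{157108} - \frac{204}{226439}\right) = 369801 + \frac{34263721591}{35575378412} = \frac{13155844775857603}{35575378412}$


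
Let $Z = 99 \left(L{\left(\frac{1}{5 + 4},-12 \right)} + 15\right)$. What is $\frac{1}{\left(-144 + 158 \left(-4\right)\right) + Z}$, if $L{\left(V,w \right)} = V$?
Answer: $\frac{1}{720} \approx 0.0013889$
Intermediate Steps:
$Z = 1496$ ($Z = 99 \left(\frac{1}{5 + 4} + 15\right) = 99 \left(\frac{1}{9} + 15\right) = 99 \cdot \frac{136}{9} = 1496$)
$\frac{1}{\left(-144 + 158 \left(-4\right)\right) + Z} = \frac{1}{\left(-144 + 158 \left(-4\right)\right) + 1496} = \frac{1}{\left(-144 - 632\right) + 1496} = \frac{1}{-776 + 1496} = \frac{1}{720}$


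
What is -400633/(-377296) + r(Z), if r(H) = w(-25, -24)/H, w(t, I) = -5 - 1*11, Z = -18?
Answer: 6624065/3395664 ≈ 1.9507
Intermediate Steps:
w(t, I) = -16 (w(t, I) = -5 - 11 = -16)
r(H) = -16/H
-400633/(-377296) + r(Z) = -400633/(-377296) - 16/(-18) = -400633*(-1/377296) - 16*(-1/18) = 400633/377296 + 8/9 = 6624065/3395664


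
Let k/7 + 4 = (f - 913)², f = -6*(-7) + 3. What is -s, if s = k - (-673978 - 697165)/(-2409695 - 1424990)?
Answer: -20223897237757/3834685 ≈ -5.2739e+6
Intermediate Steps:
f = 45 (f = 42 + 3 = 45)
k = 5273940 (k = -28 + 7*(45 - 913)² = -28 + 7*(-868)² = -28 + 7*753424 = -28 + 5273968 = 5273940)
s = 20223897237757/3834685 (s = 5273940 - (-673978 - 697165)/(-2409695 - 1424990) = 5273940 - (-1371143)/(-3834685) = 5273940 - (-1371143)*(-1)/3834685 = 5273940 - 1*1371143/3834685 = 5273940 - 1371143/3834685 = 20223897237757/3834685 ≈ 5.2739e+6)
-s = -1*20223897237757/3834685 = -20223897237757/3834685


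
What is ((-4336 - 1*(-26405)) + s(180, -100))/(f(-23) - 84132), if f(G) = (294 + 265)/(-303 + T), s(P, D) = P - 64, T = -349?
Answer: -14464620/54854623 ≈ -0.26369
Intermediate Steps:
s(P, D) = -64 + P
f(G) = -559/652 (f(G) = (294 + 265)/(-303 - 349) = 559/(-652) = 559*(-1/652) = -559/652)
((-4336 - 1*(-26405)) + s(180, -100))/(f(-23) - 84132) = ((-4336 - 1*(-26405)) + (-64 + 180))/(-559/652 - 84132) = ((-4336 + 26405) + 116)/(-54854623/652) = (22069 + 116)*(-652/54854623) = 22185*(-652/54854623) = -14464620/54854623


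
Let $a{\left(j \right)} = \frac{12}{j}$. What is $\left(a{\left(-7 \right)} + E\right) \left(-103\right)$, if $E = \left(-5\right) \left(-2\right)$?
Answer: $- \frac{5974}{7} \approx -853.43$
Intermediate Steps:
$E = 10$
$\left(a{\left(-7 \right)} + E\right) \left(-103\right) = \left(\frac{12}{-7} + 10\right) \left(-103\right) = \left(12 \left(- \frac{1}{7}\right) + 10\right) \left(-103\right) = \left(- \frac{12}{7} + 10\right) \left(-103\right) = \frac{58}{7} \left(-103\right) = - \frac{5974}{7}$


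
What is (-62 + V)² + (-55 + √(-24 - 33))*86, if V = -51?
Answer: 8039 + 86*I*√57 ≈ 8039.0 + 649.29*I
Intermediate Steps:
(-62 + V)² + (-55 + √(-24 - 33))*86 = (-62 - 51)² + (-55 + √(-24 - 33))*86 = (-113)² + (-55 + √(-57))*86 = 12769 + (-55 + I*√57)*86 = 12769 + (-4730 + 86*I*√57) = 8039 + 86*I*√57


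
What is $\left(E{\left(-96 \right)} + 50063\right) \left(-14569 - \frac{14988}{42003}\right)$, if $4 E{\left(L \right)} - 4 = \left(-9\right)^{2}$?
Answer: $- \frac{13621952045135}{18668} \approx -7.297 \cdot 10^{8}$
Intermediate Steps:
$E{\left(L \right)} = \frac{85}{4}$ ($E{\left(L \right)} = 1 + \frac{\left(-9\right)^{2}}{4} = 1 + \frac{1}{4} \cdot 81 = 1 + \frac{81}{4} = \frac{85}{4}$)
$\left(E{\left(-96 \right)} + 50063\right) \left(-14569 - \frac{14988}{42003}\right) = \left(\frac{85}{4} + 50063\right) \left(-14569 - \frac{14988}{42003}\right) = \frac{200337 \left(-14569 - \frac{4996}{14001}\right)}{4} = \frac{200337}{4} \left(- \frac{203985565}{14001}\right) = - \frac{13621952045135}{18668}$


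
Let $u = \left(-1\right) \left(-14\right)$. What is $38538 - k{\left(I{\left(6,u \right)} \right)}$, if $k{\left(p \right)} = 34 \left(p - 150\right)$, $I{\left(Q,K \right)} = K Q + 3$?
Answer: $40680$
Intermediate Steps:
$u = 14$
$I{\left(Q,K \right)} = 3 + K Q$
$k{\left(p \right)} = -5100 + 34 p$ ($k{\left(p \right)} = 34 \left(-150 + p\right) = -5100 + 34 p$)
$38538 - k{\left(I{\left(6,u \right)} \right)} = 38538 - \left(-5100 + 34 \left(3 + 14 \cdot 6\right)\right) = 38538 - \left(-5100 + 34 \left(3 + 84\right)\right) = 38538 - \left(-5100 + 34 \cdot 87\right) = 38538 - \left(-5100 + 2958\right) = 38538 - -2142 = 38538 + 2142 = 40680$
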